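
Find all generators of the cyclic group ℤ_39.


g generates ℤ_n iff gcd(g,n) = 1
Prime factors of 39: 3, 13
Generators are g ∈ {1,...,38} not divisible by any of these primes.
Generators: {1, 2, 4, 5, 7, 8, 10, 11, 14, 16, 17, 19, 20, 22, 23, 25, 28, 29, 31, 32, 34, 35, 37, 38}
Number of generators = φ(39) = 24

Generators of ℤ_39 = {1, 2, 4, 5, 7, 8, 10, 11, 14, 16, 17, 19, 20, 22, 23, 25, 28, 29, 31, 32, 34, 35, 37, 38}


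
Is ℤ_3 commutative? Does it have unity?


ℤ_3 is a commutative ring with unity 1; 3 is prime, so ℤ_3 is a field (hence an integral domain)
Commutative: Yes
Integral domain: Yes
Has unity: Yes

ℤ_3: Commutative=Yes, Unity=Yes


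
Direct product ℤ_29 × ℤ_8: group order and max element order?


|ℤ_29 × ℤ_8| = 29 × 8 = 232
Max element order = lcm(29,8) = 232
Cyclic? Yes (gcd=1)

|ℤ_29×ℤ_8| = 232, max element order = 232


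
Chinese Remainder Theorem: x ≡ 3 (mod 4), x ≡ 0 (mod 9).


m₁ = 4, m₂ = 9, gcd = 1, so CRT applies. M = m₁·m₂ = 36
Let M₁ = M/m₁ = 9, M₂ = M/m₂ = 4
Find y₁ ≡ M₁⁻¹ (mod m₁): 9⁻¹ ≡ 1 (mod 4)
Find y₂ ≡ M₂⁻¹ (mod m₂): 4⁻¹ ≡ 7 (mod 9)
x = a₁·M₁·y₁ + a₂·M₂·y₂ = 3·9·1 + 0·4·7 = 27
Reduce mod 36: x ≡ 27
Check: 27 mod 4 = 3 ✓, 27 mod 9 = 0 ✓

x ≡ 27 (mod 36)


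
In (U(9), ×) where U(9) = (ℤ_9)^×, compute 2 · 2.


Operation: multiplication mod 9
2 · 2 = (a × b) mod 9 with a = 2, b = 2

2 · 2 = 4


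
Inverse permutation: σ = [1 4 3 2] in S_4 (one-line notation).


To find σ⁻¹, swap domain and range:
σ(1) = 1 → σ⁻¹(1) = 1
σ(2) = 4 → σ⁻¹(4) = 2
σ(3) = 3 → σ⁻¹(3) = 3
σ(4) = 2 → σ⁻¹(2) = 4

σ⁻¹ = [1 4 3 2]


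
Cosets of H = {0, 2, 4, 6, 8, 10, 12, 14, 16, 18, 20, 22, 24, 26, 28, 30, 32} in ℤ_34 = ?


H = {0, 2, 4, 6, 8, 10, 12, 14, 16, 18, 20, 22, 24, 26, 28, 30, 32}, |H| = 17
Number of cosets = |G|/|H| = 34/17 = 2
0 + H = {0, 2, 4, 6, 8, 10, 12, 14, 16, 18, 20, 22, 24, 26, 28, 30, 32}
1 + H = {1, 3, 5, 7, 9, 11, 13, 15, 17, 19, 21, 23, 25, 27, 29, 31, 33}

Cosets: 0+H={0,2,4,6,8,10,12,14,16,18,20,22,24,26,28,30,32}; 1+H={1,3,5,7,9,11,13,15,17,19,21,23,25,27,29,31,33}


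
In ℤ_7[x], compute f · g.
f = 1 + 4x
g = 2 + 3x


Expand and collect like terms; reduce coefficients mod 7:
x^0: 1·2 = 2 ≡ 2 (mod 7)
x^1: 1·3 + 4·2 = 11 ≡ 4 (mod 7)
x^2: 4·3 = 12 ≡ 5 (mod 7)
Result: 2 + 4x + 5x^2

f · g = 2 + 4x + 5x^2


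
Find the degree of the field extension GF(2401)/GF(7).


GF(2401) = GF(7^4), so the extension degree is 4

[GF(2401)/GF(7)] = 4


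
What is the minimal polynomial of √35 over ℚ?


√35 satisfies x² - 35 = 0, irreducible over ℚ since 35 is squarefree

Minimal polynomial: x² - 35


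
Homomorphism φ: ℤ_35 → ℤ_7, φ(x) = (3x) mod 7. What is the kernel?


Kernel = preimage of identity
ker(φ) = {x ∈ ℤ_35 : 3x ≡ 0 (mod 7)}. Since 7 | 35, φ is well-defined. The kernel is the cyclic subgroup ⟨7⟩ of ℤ_35 (order 5), i.e. {0, 7, 14, 21, 28}

ker(φ) = {0, 7, 14, 21, 28}


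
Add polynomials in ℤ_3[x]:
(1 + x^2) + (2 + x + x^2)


Add coefficients mod 3:
x^0: 1 + 2 = 0 (mod 3)
x^1: 0 + 1 = 1 (mod 3)
x^2: 1 + 1 = 2 (mod 3)
Result: x + 2x^2

f + g = x + 2x^2


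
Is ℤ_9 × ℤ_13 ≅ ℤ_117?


Comparing ℤ_9 × ℤ_13 and ℤ_117:
gcd(9,13) = 1, so ℤ_9 × ℤ_13 ≅ ℤ_117 (CRT)

Yes, ℤ_9 × ℤ_13 ≅ ℤ_117


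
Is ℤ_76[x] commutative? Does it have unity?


ℤ_76 has zero divisors (2·38 ≡ 0), and these lift to constant zero divisors in ℤ_76[x]; so not an integral domain
Commutative: Yes
Integral domain: No
Has unity: Yes

ℤ_76[x]: Commutative=Yes, Unity=Yes


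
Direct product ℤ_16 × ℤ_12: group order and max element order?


|ℤ_16 × ℤ_12| = 16 × 12 = 192
Max element order = lcm(16,12) = 48
Cyclic? No (gcd=4)

|ℤ_16×ℤ_12| = 192, max element order = 48


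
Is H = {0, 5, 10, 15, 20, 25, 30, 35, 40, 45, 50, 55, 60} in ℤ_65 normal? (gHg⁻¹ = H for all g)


H = {0, 5, 10, 15, 20, 25, 30, 35, 40, 45, 50, 55, 60} in ℤ_65
ℤ_65 is abelian; every subgroup of an abelian group is normal

Yes, normal subgroup


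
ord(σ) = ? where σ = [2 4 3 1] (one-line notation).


Cycle decomposition: (1 2 4)
Cycle lengths: 3
Order = lcm(3) = 3

ord(σ) = 3


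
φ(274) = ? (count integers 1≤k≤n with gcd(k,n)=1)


Factor n: 274 = 2 × 137
φ(n) = n · ∏(1 - 1/p) over distinct primes p | n
φ(274) = 274 · (1 - 1/2) · (1 - 1/137) = 136

φ(274) = 136


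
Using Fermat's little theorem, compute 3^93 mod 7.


Fermat's little theorem: if p is prime and gcd(a,p)=1, then a^(p-1) ≡ 1 (mod p)
p = 7 is prime, gcd(3,7) = 1
Reduce exponent: 93 mod 6 = 3
So 3^93 ≡ 3^3 (mod 7)
3^3 mod 7 = 6

3^93 ≡ 6 (mod 7)


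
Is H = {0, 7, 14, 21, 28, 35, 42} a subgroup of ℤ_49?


Subgroup test for H = {0, 7, 14, 21, 28, 35, 42} in (ℤ_49, +):
(1) 0 ∈ H? Yes
(2) Closure: for all a,b ∈ H, (a+b) mod 49 ∈ H? Yes
(3) Inverses: for all a ∈ H, -a mod 49 ∈ H? Yes

Yes, H is a subgroup of ℤ_49


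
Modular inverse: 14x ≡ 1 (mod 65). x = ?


Use the extended Euclidean algorithm to write 1 = 14·s + 65·t; then s mod 65 is the inverse.
Euclidean algorithm:
  14 = 0·65 + 14
  65 = 4·14 + 9
  14 = 1·9 + 5
  9 = 1·5 + 4
  5 = 1·4 + 1
  4 = 4·1 + 0
gcd(14,65) = 1
Back-substitution gives: 14·(14) + 65·(-3) = 1
So 14⁻¹ ≡ 14 ≡ 14 (mod 65)
Check: 14 × 14 = 196 ≡ 1 (mod 65) ✓

14⁻¹ ≡ 14 (mod 65)


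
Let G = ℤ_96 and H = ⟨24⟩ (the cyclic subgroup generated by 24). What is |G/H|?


|⟨24⟩| = n / gcd(24, 96) = 96 / 24 = 4
H is normal (ℤ_96 is abelian).
|G/H| = |G| / |H| = 96 / 4 = 24

|G/H| = 24


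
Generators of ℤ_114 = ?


g generates ℤ_n iff gcd(g,n) = 1
Prime factors of 114: 2, 3, 19
Generators are g ∈ {1,...,113} not divisible by any of these primes.
Generators: {1, 5, 7, 11, 13, 17, 23, 25, 29, 31, 35, 37, 41, 43, 47, 49, 53, 55, 59, 61, 65, 67, 71, 73, 77, 79, 83, 85, 89, 91, 97, 101, 103, 107, 109, 113}
Number of generators = φ(114) = 36

Generators of ℤ_114 = {1, 5, 7, 11, 13, 17, 23, 25, 29, 31, 35, 37, 41, 43, 47, 49, 53, 55, 59, 61, 65, 67, 71, 73, 77, 79, 83, 85, 89, 91, 97, 101, 103, 107, 109, 113}


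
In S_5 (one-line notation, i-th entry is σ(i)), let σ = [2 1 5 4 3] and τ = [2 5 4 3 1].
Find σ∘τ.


σ∘τ: apply τ first, then σ
1 →τ 2 →σ 1
2 →τ 5 →σ 3
3 →τ 4 →σ 4
4 →τ 3 →σ 5
5 →τ 1 →σ 2

σ∘τ = [1 3 4 5 2]


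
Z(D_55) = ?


Z(G) = {g ∈ G | gx = xg for all x ∈ G}
For odd n, Z(D_n) = {e}: no nontrivial rotation commutes with all reflections

Z(D_55) = {e}


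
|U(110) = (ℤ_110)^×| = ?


U(n) is the group of units mod n; |U(n)| = φ(n)
|U(110)| = φ(110) = 40

|U(110) = (ℤ_110)^×| = 40


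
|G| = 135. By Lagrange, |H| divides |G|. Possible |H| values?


Lagrange's theorem: |H| divides |G|
|G| = 135
Divisors of 135: 1, 3, 5, 9, 15, 27, 45, 135

Possible subgroup orders: {1, 3, 5, 9, 15, 27, 45, 135}


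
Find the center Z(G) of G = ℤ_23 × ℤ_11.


Z(G) = {g ∈ G | gx = xg for all x ∈ G}
Direct product of abelian groups is abelian, so Z(G) = G

Z(ℤ_23 × ℤ_11) = ℤ_23 × ℤ_11


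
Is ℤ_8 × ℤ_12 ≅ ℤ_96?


Comparing ℤ_8 × ℤ_12 and ℤ_96:
gcd(8,12) = 4 ≠ 1. Max element order in ℤ_8×ℤ_12 is lcm(8,12) = 24 < 96, so it has no element of order 96

No, ℤ_8 × ℤ_12 ≇ ℤ_96


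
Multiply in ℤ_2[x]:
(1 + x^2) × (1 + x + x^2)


Expand and collect like terms; reduce coefficients mod 2:
x^0: 1·1 = 1 ≡ 1 (mod 2)
x^1: 1·1 + 0·1 = 1 ≡ 1 (mod 2)
x^2: 1·1 + 0·1 + 1·1 = 2 ≡ 0 (mod 2)
x^3: 0·1 + 1·1 = 1 ≡ 1 (mod 2)
x^4: 1·1 = 1 ≡ 1 (mod 2)
Result: 1 + x + x^3 + x^4

f · g = 1 + x + x^3 + x^4


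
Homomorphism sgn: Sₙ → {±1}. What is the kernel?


Kernel = preimage of identity
ker(sgn) = even permutations = Aₙ

ker(sgn) = Aₙ


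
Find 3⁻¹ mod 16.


Use the extended Euclidean algorithm to write 1 = 3·s + 16·t; then s mod 16 is the inverse.
Euclidean algorithm:
  3 = 0·16 + 3
  16 = 5·3 + 1
  3 = 3·1 + 0
gcd(3,16) = 1
Back-substitution gives: 3·(-5) + 16·(1) = 1
So 3⁻¹ ≡ -5 ≡ 11 (mod 16)
Check: 3 × 11 = 33 ≡ 1 (mod 16) ✓

3⁻¹ ≡ 11 (mod 16)


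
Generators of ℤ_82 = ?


g generates ℤ_n iff gcd(g,n) = 1
Prime factors of 82: 2, 41
Generators are g ∈ {1,...,81} not divisible by any of these primes.
Generators: {1, 3, 5, 7, 9, 11, 13, 15, 17, 19, 21, 23, 25, 27, 29, 31, 33, 35, 37, 39, 43, 45, 47, 49, 51, 53, 55, 57, 59, 61, 63, 65, 67, 69, 71, 73, 75, 77, 79, 81}
Number of generators = φ(82) = 40

Generators of ℤ_82 = {1, 3, 5, 7, 9, 11, 13, 15, 17, 19, 21, 23, 25, 27, 29, 31, 33, 35, 37, 39, 43, 45, 47, 49, 51, 53, 55, 57, 59, 61, 63, 65, 67, 69, 71, 73, 75, 77, 79, 81}


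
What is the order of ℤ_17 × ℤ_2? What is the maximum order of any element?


|ℤ_17 × ℤ_2| = 17 × 2 = 34
Max element order = lcm(17,2) = 34
Cyclic? Yes (gcd=1)

|ℤ_17×ℤ_2| = 34, max element order = 34


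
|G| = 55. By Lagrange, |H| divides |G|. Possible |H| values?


Lagrange's theorem: |H| divides |G|
|G| = 55
Divisors of 55: 1, 5, 11, 55

Possible subgroup orders: {1, 5, 11, 55}


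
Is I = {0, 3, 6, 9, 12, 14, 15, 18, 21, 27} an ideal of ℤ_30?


Check ideal conditions for I = {0, 3, 6, 9, 12, 14, 15, 18, 21, 27} in ℤ_30:
(1) I is an additive subgroup? No
(2) For r ∈ ℤ_30 and a ∈ I: r·a ∈ I? No  [counterexample: r=2, a=12, r·a mod 30 = 24 ∉ I]

No, I is not an ideal of ℤ_30


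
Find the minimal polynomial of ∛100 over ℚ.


∛100 satisfies x³ - 100 = 0, irreducible over ℚ (no rational root; 100 is not a perfect cube)

Minimal polynomial: x³ - 100


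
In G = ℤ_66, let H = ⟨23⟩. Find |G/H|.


|⟨23⟩| = n / gcd(23, 66) = 66 / 1 = 66
H is normal (ℤ_66 is abelian).
|G/H| = |G| / |H| = 66 / 66 = 1

|G/H| = 1


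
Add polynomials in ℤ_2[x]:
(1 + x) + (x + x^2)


Add coefficients mod 2:
x^0: 1 + 0 = 1 (mod 2)
x^1: 1 + 1 = 0 (mod 2)
x^2: 0 + 1 = 1 (mod 2)
Result: 1 + x^2

f + g = 1 + x^2


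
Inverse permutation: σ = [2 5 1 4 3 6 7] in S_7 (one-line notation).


To find σ⁻¹, swap domain and range:
σ(1) = 2 → σ⁻¹(2) = 1
σ(2) = 5 → σ⁻¹(5) = 2
σ(3) = 1 → σ⁻¹(1) = 3
σ(4) = 4 → σ⁻¹(4) = 4
σ(5) = 3 → σ⁻¹(3) = 5
σ(6) = 6 → σ⁻¹(6) = 6
σ(7) = 7 → σ⁻¹(7) = 7

σ⁻¹ = [3 1 5 4 2 6 7]


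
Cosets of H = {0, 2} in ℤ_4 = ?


H = {0, 2}, |H| = 2
Number of cosets = |G|/|H| = 4/2 = 2
0 + H = {0, 2}
1 + H = {1, 3}

Cosets: 0+H={0,2}; 1+H={1,3}


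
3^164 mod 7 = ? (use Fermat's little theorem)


Fermat's little theorem: if p is prime and gcd(a,p)=1, then a^(p-1) ≡ 1 (mod p)
p = 7 is prime, gcd(3,7) = 1
Reduce exponent: 164 mod 6 = 2
So 3^164 ≡ 3^2 (mod 7)
3^2 mod 7 = 2

3^164 ≡ 2 (mod 7)


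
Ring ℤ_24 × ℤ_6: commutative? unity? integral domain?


Direct product ring; commutative with unity (1,1); but (1,0)·(0,1) = (0,0) gives zero divisors, so not an integral domain
Commutative: Yes
Integral domain: No
Has unity: Yes

ℤ_24 × ℤ_6: Commutative=Yes, Unity=Yes


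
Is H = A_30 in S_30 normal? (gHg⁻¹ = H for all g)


H = A_30 in S_30
A_30 has index 2 in S_30, and every subgroup of index 2 is normal

Yes, normal subgroup


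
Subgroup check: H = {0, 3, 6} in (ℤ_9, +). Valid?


Subgroup test for H = {0, 3, 6} in (ℤ_9, +):
(1) 0 ∈ H? Yes
(2) Closure: for all a,b ∈ H, (a+b) mod 9 ∈ H? Yes
(3) Inverses: for all a ∈ H, -a mod 9 ∈ H? Yes

Yes, H is a subgroup of ℤ_9


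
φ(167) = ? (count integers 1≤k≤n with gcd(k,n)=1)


Factor n: 167 = 167
φ(n) = n · ∏(1 - 1/p) over distinct primes p | n
φ(167) = 167 · (1 - 1/167) = 166

φ(167) = 166


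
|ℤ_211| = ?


ℤ_n has n elements.

|ℤ_211| = 211


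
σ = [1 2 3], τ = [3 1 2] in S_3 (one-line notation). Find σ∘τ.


σ∘τ: apply τ first, then σ
1 →τ 3 →σ 3
2 →τ 1 →σ 1
3 →τ 2 →σ 2

σ∘τ = [3 1 2]


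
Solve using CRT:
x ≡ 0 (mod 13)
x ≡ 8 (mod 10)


m₁ = 13, m₂ = 10, gcd = 1, so CRT applies. M = m₁·m₂ = 130
Let M₁ = M/m₁ = 10, M₂ = M/m₂ = 13
Find y₁ ≡ M₁⁻¹ (mod m₁): 10⁻¹ ≡ 4 (mod 13)
Find y₂ ≡ M₂⁻¹ (mod m₂): 13⁻¹ ≡ 7 (mod 10)
x = a₁·M₁·y₁ + a₂·M₂·y₂ = 0·10·4 + 8·13·7 = 728
Reduce mod 130: x ≡ 78
Check: 78 mod 13 = 0 ✓, 78 mod 10 = 8 ✓

x ≡ 78 (mod 130)


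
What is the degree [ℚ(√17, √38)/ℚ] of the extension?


[ℚ(√17,√38):ℚ] = [ℚ(√17,√38):ℚ(√17)]·[ℚ(√17):ℚ] = 2·2 = 4

[ℚ(√17, √38)/ℚ] = 4


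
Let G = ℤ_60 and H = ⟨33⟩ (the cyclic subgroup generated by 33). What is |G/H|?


|⟨33⟩| = n / gcd(33, 60) = 60 / 3 = 20
H is normal (ℤ_60 is abelian).
|G/H| = |G| / |H| = 60 / 20 = 3

|G/H| = 3


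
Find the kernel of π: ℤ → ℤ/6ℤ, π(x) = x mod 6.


Kernel = preimage of identity
ker(π) = multiples of 6 = 6ℤ

ker(π) = 6ℤ


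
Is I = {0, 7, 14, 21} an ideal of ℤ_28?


Check ideal conditions for I = {0, 7, 14, 21} in ℤ_28:
(1) I is an additive subgroup? Yes
(2) For r ∈ ℤ_28 and a ∈ I: r·a ∈ I? Yes

Yes, I is an ideal of ℤ_28


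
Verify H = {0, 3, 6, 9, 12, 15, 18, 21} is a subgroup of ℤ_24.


Subgroup test for H = {0, 3, 6, 9, 12, 15, 18, 21} in (ℤ_24, +):
(1) 0 ∈ H? Yes
(2) Closure: for all a,b ∈ H, (a+b) mod 24 ∈ H? Yes
(3) Inverses: for all a ∈ H, -a mod 24 ∈ H? Yes

Yes, H is a subgroup of ℤ_24


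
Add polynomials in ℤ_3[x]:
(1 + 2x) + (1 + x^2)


Add coefficients mod 3:
x^0: 1 + 1 = 2 (mod 3)
x^1: 2 + 0 = 2 (mod 3)
x^2: 0 + 1 = 1 (mod 3)
Result: 2 + 2x + x^2

f + g = 2 + 2x + x^2


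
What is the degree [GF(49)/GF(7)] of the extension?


GF(49) = GF(7^2), so the extension degree is 2

[GF(49)/GF(7)] = 2


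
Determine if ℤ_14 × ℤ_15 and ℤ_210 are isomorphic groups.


Comparing ℤ_14 × ℤ_15 and ℤ_210:
gcd(14,15) = 1, so ℤ_14 × ℤ_15 ≅ ℤ_210 (CRT)

Yes, ℤ_14 × ℤ_15 ≅ ℤ_210


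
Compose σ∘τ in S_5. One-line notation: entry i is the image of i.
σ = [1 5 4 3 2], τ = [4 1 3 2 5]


σ∘τ: apply τ first, then σ
1 →τ 4 →σ 3
2 →τ 1 →σ 1
3 →τ 3 →σ 4
4 →τ 2 →σ 5
5 →τ 5 →σ 2

σ∘τ = [3 1 4 5 2]


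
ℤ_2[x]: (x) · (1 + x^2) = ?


Expand and collect like terms; reduce coefficients mod 2:
x^0: 0·1 = 0 ≡ 0 (mod 2)
x^1: 0·0 + 1·1 = 1 ≡ 1 (mod 2)
x^2: 0·1 + 1·0 = 0 ≡ 0 (mod 2)
x^3: 1·1 = 1 ≡ 1 (mod 2)
Result: x + x^3

f · g = x + x^3


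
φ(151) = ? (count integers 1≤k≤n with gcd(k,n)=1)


Factor n: 151 = 151
φ(n) = n · ∏(1 - 1/p) over distinct primes p | n
φ(151) = 151 · (1 - 1/151) = 150

φ(151) = 150


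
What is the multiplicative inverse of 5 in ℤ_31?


Use the extended Euclidean algorithm to write 1 = 5·s + 31·t; then s mod 31 is the inverse.
Euclidean algorithm:
  5 = 0·31 + 5
  31 = 6·5 + 1
  5 = 5·1 + 0
gcd(5,31) = 1
Back-substitution gives: 5·(-6) + 31·(1) = 1
So 5⁻¹ ≡ -6 ≡ 25 (mod 31)
Check: 5 × 25 = 125 ≡ 1 (mod 31) ✓

5⁻¹ ≡ 25 (mod 31)


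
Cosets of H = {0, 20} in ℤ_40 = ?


H = {0, 20}, |H| = 2
Number of cosets = |G|/|H| = 40/2 = 20
0 + H = {0, 20}
1 + H = {1, 21}
2 + H = {2, 22}
3 + H = {3, 23}
4 + H = {4, 24}
5 + H = {5, 25}
6 + H = {6, 26}
7 + H = {7, 27}
8 + H = {8, 28}
9 + H = {9, 29}
10 + H = {10, 30}
11 + H = {11, 31}
12 + H = {12, 32}
13 + H = {13, 33}
14 + H = {14, 34}
15 + H = {15, 35}
16 + H = {16, 36}
17 + H = {17, 37}
18 + H = {18, 38}
19 + H = {19, 39}

Cosets: 0+H={0,20}; 1+H={1,21}; 2+H={2,22}; 3+H={3,23}; 4+H={4,24}; 5+H={5,25}; 6+H={6,26}; 7+H={7,27}; 8+H={8,28}; 9+H={9,29}; 10+H={10,30}; 11+H={11,31}; 12+H={12,32}; 13+H={13,33}; 14+H={14,34}; 15+H={15,35}; 16+H={16,36}; 17+H={17,37}; 18+H={18,38}; 19+H={19,39}


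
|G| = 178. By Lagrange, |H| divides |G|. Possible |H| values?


Lagrange's theorem: |H| divides |G|
|G| = 178
Divisors of 178: 1, 2, 89, 178

Possible subgroup orders: {1, 2, 89, 178}


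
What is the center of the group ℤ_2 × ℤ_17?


Z(G) = {g ∈ G | gx = xg for all x ∈ G}
Direct product of abelian groups is abelian, so Z(G) = G

Z(ℤ_2 × ℤ_17) = ℤ_2 × ℤ_17


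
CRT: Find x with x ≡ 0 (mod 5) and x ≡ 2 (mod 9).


m₁ = 5, m₂ = 9, gcd = 1, so CRT applies. M = m₁·m₂ = 45
Let M₁ = M/m₁ = 9, M₂ = M/m₂ = 5
Find y₁ ≡ M₁⁻¹ (mod m₁): 9⁻¹ ≡ 4 (mod 5)
Find y₂ ≡ M₂⁻¹ (mod m₂): 5⁻¹ ≡ 2 (mod 9)
x = a₁·M₁·y₁ + a₂·M₂·y₂ = 0·9·4 + 2·5·2 = 20
Reduce mod 45: x ≡ 20
Check: 20 mod 5 = 0 ✓, 20 mod 9 = 2 ✓

x ≡ 20 (mod 45)


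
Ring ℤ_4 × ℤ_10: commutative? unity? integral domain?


Direct product ring; commutative with unity (1,1); but (1,0)·(0,1) = (0,0) gives zero divisors, so not an integral domain
Commutative: Yes
Integral domain: No
Has unity: Yes

ℤ_4 × ℤ_10: Commutative=Yes, Unity=Yes


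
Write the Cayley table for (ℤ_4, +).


Elements: {0, 1, 2, 3}
Operation: addition mod 4
Entry (a, b) = (a + b) mod 4

Cayley table:
  | 0 | 1 | 2 | 3
0 | 0 | 1 | 2 | 3
1 | 1 | 2 | 3 | 0
2 | 2 | 3 | 0 | 1
3 | 3 | 0 | 1 | 2


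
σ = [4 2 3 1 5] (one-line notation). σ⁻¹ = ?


To find σ⁻¹, swap domain and range:
σ(1) = 4 → σ⁻¹(4) = 1
σ(2) = 2 → σ⁻¹(2) = 2
σ(3) = 3 → σ⁻¹(3) = 3
σ(4) = 1 → σ⁻¹(1) = 4
σ(5) = 5 → σ⁻¹(5) = 5

σ⁻¹ = [4 2 3 1 5]


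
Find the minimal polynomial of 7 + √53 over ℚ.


Let α = 7 + √53. Then α - 7 = √53, so (α - 7)² = 53, giving α² - 14α - 4 = 0. Degree 2 and α ∉ ℚ, so this is the minimal polynomial.

Minimal polynomial: x² - 14x - 4


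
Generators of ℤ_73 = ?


g generates ℤ_n iff gcd(g,n) = 1
Prime factors of 73: 73
Generators are g ∈ {1,...,72} not divisible by any of these primes.
Generators: {1, 2, 3, 4, 5, 6, 7, 8, 9, 10, 11, 12, 13, 14, 15, 16, 17, 18, 19, 20, 21, 22, 23, 24, 25, 26, 27, 28, 29, 30, 31, 32, 33, 34, 35, 36, 37, 38, 39, 40, 41, 42, 43, 44, 45, 46, 47, 48, 49, 50, 51, 52, 53, 54, 55, 56, 57, 58, 59, 60, 61, 62, 63, 64, 65, 66, 67, 68, 69, 70, 71, 72}
Number of generators = φ(73) = 72

Generators of ℤ_73 = {1, 2, 3, 4, 5, 6, 7, 8, 9, 10, 11, 12, 13, 14, 15, 16, 17, 18, 19, 20, 21, 22, 23, 24, 25, 26, 27, 28, 29, 30, 31, 32, 33, 34, 35, 36, 37, 38, 39, 40, 41, 42, 43, 44, 45, 46, 47, 48, 49, 50, 51, 52, 53, 54, 55, 56, 57, 58, 59, 60, 61, 62, 63, 64, 65, 66, 67, 68, 69, 70, 71, 72}


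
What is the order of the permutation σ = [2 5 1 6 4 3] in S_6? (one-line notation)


Cycle decomposition: (1 2 5 4 6 3)
Cycle lengths: 6
Order = lcm(6) = 6

ord(σ) = 6


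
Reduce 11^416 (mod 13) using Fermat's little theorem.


Fermat's little theorem: if p is prime and gcd(a,p)=1, then a^(p-1) ≡ 1 (mod p)
p = 13 is prime, gcd(11,13) = 1
Reduce exponent: 416 mod 12 = 8
So 11^416 ≡ 11^8 (mod 13)
11^8 mod 13 = 9

11^416 ≡ 9 (mod 13)


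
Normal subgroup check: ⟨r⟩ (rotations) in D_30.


H = ⟨r⟩ (rotations) in D_30
The rotation subgroup ⟨r⟩ has index 2 in D_30, so it is normal

Yes, normal subgroup


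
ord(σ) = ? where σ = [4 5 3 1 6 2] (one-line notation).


Cycle decomposition: (1 4) (2 5 6)
Cycle lengths: 2, 3
Order = lcm(2, 3) = 6

ord(σ) = 6


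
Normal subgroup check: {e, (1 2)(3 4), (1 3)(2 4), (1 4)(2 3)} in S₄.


H = {e, (1 2)(3 4), (1 3)(2 4), (1 4)(2 3)} in S₄
This is the Klein four-group V₄; it is normal in S₄ (it is a union of conjugacy classes)

Yes, normal subgroup


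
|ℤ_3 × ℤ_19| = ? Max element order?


|ℤ_3 × ℤ_19| = 3 × 19 = 57
Max element order = lcm(3,19) = 57
Cyclic? Yes (gcd=1)

|ℤ_3×ℤ_19| = 57, max element order = 57


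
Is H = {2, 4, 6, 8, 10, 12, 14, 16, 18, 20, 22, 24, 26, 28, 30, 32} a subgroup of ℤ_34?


Subgroup test for H = {2, 4, 6, 8, 10, 12, 14, 16, 18, 20, 22, 24, 26, 28, 30, 32} in (ℤ_34, +):
(1) 0 ∈ H? No
(2) Closure: for all a,b ∈ H, (a+b) mod 34 ∈ H? No  [counterexample: 2 + 32 = 0 ∉ H]
(3) Inverses: for all a ∈ H, -a mod 34 ∈ H? Yes

No, H is not a subgroup of ℤ_34


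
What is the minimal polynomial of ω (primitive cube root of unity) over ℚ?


ω satisfies x² + x + 1 = 0 (the cyclotomic polynomial Φ₃)

Minimal polynomial: x² + x + 1


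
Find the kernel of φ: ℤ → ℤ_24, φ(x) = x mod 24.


Kernel = preimage of identity
ker(φ) = {x ∈ ℤ : x ≡ 0 (mod 24)} = 24ℤ = {0, ±24, ±48, ...}

ker(φ) = 24ℤ


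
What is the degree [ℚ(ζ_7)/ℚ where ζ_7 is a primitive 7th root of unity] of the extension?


[ℚ(ζ_n):ℚ] = deg Φ_n(x) = φ(n). Here φ(7) = 6

[ℚ(ζ_7)/ℚ where ζ_7 is a primitive 7th root of unity] = 6


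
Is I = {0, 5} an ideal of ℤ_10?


Check ideal conditions for I = {0, 5} in ℤ_10:
(1) I is an additive subgroup? Yes
(2) For r ∈ ℤ_10 and a ∈ I: r·a ∈ I? Yes

Yes, I is an ideal of ℤ_10


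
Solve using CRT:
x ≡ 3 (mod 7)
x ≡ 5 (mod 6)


m₁ = 7, m₂ = 6, gcd = 1, so CRT applies. M = m₁·m₂ = 42
Let M₁ = M/m₁ = 6, M₂ = M/m₂ = 7
Find y₁ ≡ M₁⁻¹ (mod m₁): 6⁻¹ ≡ 6 (mod 7)
Find y₂ ≡ M₂⁻¹ (mod m₂): 7⁻¹ ≡ 1 (mod 6)
x = a₁·M₁·y₁ + a₂·M₂·y₂ = 3·6·6 + 5·7·1 = 143
Reduce mod 42: x ≡ 17
Check: 17 mod 7 = 3 ✓, 17 mod 6 = 5 ✓

x ≡ 17 (mod 42)


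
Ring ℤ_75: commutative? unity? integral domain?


ℤ_75 is a commutative ring with unity 1; 75 = 3×25 is composite, so 3·25 ≡ 0 gives zero divisors (not an integral domain)
Commutative: Yes
Integral domain: No
Has unity: Yes

ℤ_75: Commutative=Yes, Unity=Yes


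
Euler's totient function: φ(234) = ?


Factor n: 234 = 2 × 3^2 × 13
φ(n) = n · ∏(1 - 1/p) over distinct primes p | n
φ(234) = 234 · (1 - 1/2) · (1 - 1/3) · (1 - 1/13) = 72

φ(234) = 72


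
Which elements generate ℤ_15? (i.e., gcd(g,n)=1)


g generates ℤ_n iff gcd(g,n) = 1
Checking each g ∈ {1,...,14}:
gcd(1,15) = 1
gcd(2,15) = 1
gcd(3,15) = 3
gcd(4,15) = 1
gcd(5,15) = 5
gcd(6,15) = 3
gcd(7,15) = 1
gcd(8,15) = 1
gcd(9,15) = 3
gcd(10,15) = 5
gcd(11,15) = 1
gcd(12,15) = 3
gcd(13,15) = 1
gcd(14,15) = 1
Generators: {1, 2, 4, 7, 8, 11, 13, 14}
Number of generators = φ(15) = 8

Generators of ℤ_15 = {1, 2, 4, 7, 8, 11, 13, 14}


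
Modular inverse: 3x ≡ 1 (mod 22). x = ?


Use the extended Euclidean algorithm to write 1 = 3·s + 22·t; then s mod 22 is the inverse.
Euclidean algorithm:
  3 = 0·22 + 3
  22 = 7·3 + 1
  3 = 3·1 + 0
gcd(3,22) = 1
Back-substitution gives: 3·(-7) + 22·(1) = 1
So 3⁻¹ ≡ -7 ≡ 15 (mod 22)
Check: 3 × 15 = 45 ≡ 1 (mod 22) ✓

3⁻¹ ≡ 15 (mod 22)


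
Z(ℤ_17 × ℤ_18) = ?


Z(G) = {g ∈ G | gx = xg for all x ∈ G}
Direct product of abelian groups is abelian, so Z(G) = G

Z(ℤ_17 × ℤ_18) = ℤ_17 × ℤ_18


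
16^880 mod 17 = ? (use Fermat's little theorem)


Fermat's little theorem: if p is prime and gcd(a,p)=1, then a^(p-1) ≡ 1 (mod p)
p = 17 is prime, gcd(16,17) = 1
Reduce exponent: 880 mod 16 = 0
So 16^880 ≡ 16^0 (mod 17)
16^0 = 1

16^880 ≡ 1 (mod 17)


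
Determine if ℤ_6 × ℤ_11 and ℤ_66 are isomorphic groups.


Comparing ℤ_6 × ℤ_11 and ℤ_66:
gcd(6,11) = 1, so ℤ_6 × ℤ_11 ≅ ℤ_66 (CRT)

Yes, ℤ_6 × ℤ_11 ≅ ℤ_66


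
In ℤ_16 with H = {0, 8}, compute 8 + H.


8 + H = {8 + h (mod 16) : h ∈ H}
8+0=8, 8+8=0
8 + H = {0, 8} = 0 + H

8 + H = {0, 8}


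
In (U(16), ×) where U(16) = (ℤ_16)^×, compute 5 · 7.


Operation: multiplication mod 16
5 · 7 = (a × b) mod 16 with a = 5, b = 7

5 · 7 = 3


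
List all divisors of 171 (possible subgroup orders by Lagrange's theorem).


Lagrange's theorem: |H| divides |G|
|G| = 171
Divisors of 171: 1, 3, 9, 19, 57, 171

Possible subgroup orders: {1, 3, 9, 19, 57, 171}


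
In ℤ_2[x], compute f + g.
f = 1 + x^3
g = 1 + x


Add coefficients mod 2:
x^0: 1 + 1 = 0 (mod 2)
x^1: 0 + 1 = 1 (mod 2)
x^2: 0 + 0 = 0 (mod 2)
x^3: 1 + 0 = 1 (mod 2)
Result: x + x^3

f + g = x + x^3


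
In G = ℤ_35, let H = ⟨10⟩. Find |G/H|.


|⟨10⟩| = n / gcd(10, 35) = 35 / 5 = 7
H is normal (ℤ_35 is abelian).
|G/H| = |G| / |H| = 35 / 7 = 5

|G/H| = 5


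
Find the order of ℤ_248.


ℤ_n has n elements.

|ℤ_248| = 248


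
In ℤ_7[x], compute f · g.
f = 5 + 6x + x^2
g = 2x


Expand and collect like terms; reduce coefficients mod 7:
x^0: 5·0 = 0 ≡ 0 (mod 7)
x^1: 5·2 + 6·0 = 10 ≡ 3 (mod 7)
x^2: 6·2 + 1·0 = 12 ≡ 5 (mod 7)
x^3: 1·2 = 2 ≡ 2 (mod 7)
Result: 3x + 5x^2 + 2x^3

f · g = 3x + 5x^2 + 2x^3


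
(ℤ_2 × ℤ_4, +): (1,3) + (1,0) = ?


Operation: componentwise addition mod (2, 4)
(1,3) + (1,0) = ((a₁+b₁) mod 2, (a₂+b₂) mod 4) with a = (1,3), b = (1,0)

(1,3) + (1,0) = (0,3)


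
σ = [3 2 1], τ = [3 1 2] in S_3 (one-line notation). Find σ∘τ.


σ∘τ: apply τ first, then σ
1 →τ 3 →σ 1
2 →τ 1 →σ 3
3 →τ 2 →σ 2

σ∘τ = [1 3 2]


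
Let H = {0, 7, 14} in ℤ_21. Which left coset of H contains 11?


11 + H = {11 + h (mod 21) : h ∈ H}
11+0=11, 11+7=18, 11+14=4
11 + H = {4, 11, 18} = 4 + H

11 + H = {4, 11, 18}


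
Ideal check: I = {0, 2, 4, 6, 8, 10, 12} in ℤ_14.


Check ideal conditions for I = {0, 2, 4, 6, 8, 10, 12} in ℤ_14:
(1) I is an additive subgroup? Yes
(2) For r ∈ ℤ_14 and a ∈ I: r·a ∈ I? Yes

Yes, I is an ideal of ℤ_14


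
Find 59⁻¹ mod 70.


Use the extended Euclidean algorithm to write 1 = 59·s + 70·t; then s mod 70 is the inverse.
Euclidean algorithm:
  59 = 0·70 + 59
  70 = 1·59 + 11
  59 = 5·11 + 4
  11 = 2·4 + 3
  4 = 1·3 + 1
  3 = 3·1 + 0
gcd(59,70) = 1
Back-substitution gives: 59·(19) + 70·(-16) = 1
So 59⁻¹ ≡ 19 ≡ 19 (mod 70)
Check: 59 × 19 = 1121 ≡ 1 (mod 70) ✓

59⁻¹ ≡ 19 (mod 70)


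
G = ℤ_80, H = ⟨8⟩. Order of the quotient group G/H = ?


|⟨8⟩| = n / gcd(8, 80) = 80 / 8 = 10
H is normal (ℤ_80 is abelian).
|G/H| = |G| / |H| = 80 / 10 = 8

|G/H| = 8


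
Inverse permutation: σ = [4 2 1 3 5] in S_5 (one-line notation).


To find σ⁻¹, swap domain and range:
σ(1) = 4 → σ⁻¹(4) = 1
σ(2) = 2 → σ⁻¹(2) = 2
σ(3) = 1 → σ⁻¹(1) = 3
σ(4) = 3 → σ⁻¹(3) = 4
σ(5) = 5 → σ⁻¹(5) = 5

σ⁻¹ = [3 2 4 1 5]


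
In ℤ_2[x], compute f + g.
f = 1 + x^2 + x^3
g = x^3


Add coefficients mod 2:
x^0: 1 + 0 = 1 (mod 2)
x^1: 0 + 0 = 0 (mod 2)
x^2: 1 + 0 = 1 (mod 2)
x^3: 1 + 1 = 0 (mod 2)
Result: 1 + x^2

f + g = 1 + x^2


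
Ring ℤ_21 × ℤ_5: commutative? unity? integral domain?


Direct product ring; commutative with unity (1,1); but (1,0)·(0,1) = (0,0) gives zero divisors, so not an integral domain
Commutative: Yes
Integral domain: No
Has unity: Yes

ℤ_21 × ℤ_5: Commutative=Yes, Unity=Yes


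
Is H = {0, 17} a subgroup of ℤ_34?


Subgroup test for H = {0, 17} in (ℤ_34, +):
(1) 0 ∈ H? Yes
(2) Closure: for all a,b ∈ H, (a+b) mod 34 ∈ H? Yes
(3) Inverses: for all a ∈ H, -a mod 34 ∈ H? Yes

Yes, H is a subgroup of ℤ_34


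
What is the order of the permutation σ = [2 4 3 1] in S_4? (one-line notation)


Cycle decomposition: (1 2 4)
Cycle lengths: 3
Order = lcm(3) = 3

ord(σ) = 3


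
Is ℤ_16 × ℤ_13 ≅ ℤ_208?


Comparing ℤ_16 × ℤ_13 and ℤ_208:
gcd(16,13) = 1, so ℤ_16 × ℤ_13 ≅ ℤ_208 (CRT)

Yes, ℤ_16 × ℤ_13 ≅ ℤ_208


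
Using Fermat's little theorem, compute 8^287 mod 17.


Fermat's little theorem: if p is prime and gcd(a,p)=1, then a^(p-1) ≡ 1 (mod p)
p = 17 is prime, gcd(8,17) = 1
Reduce exponent: 287 mod 16 = 15
So 8^287 ≡ 8^15 (mod 17)
8^15 mod 17 = 15

8^287 ≡ 15 (mod 17)


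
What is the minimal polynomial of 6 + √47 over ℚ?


Let α = 6 + √47. Then α - 6 = √47, so (α - 6)² = 47, giving α² - 12α - 11 = 0. Degree 2 and α ∉ ℚ, so this is the minimal polynomial.

Minimal polynomial: x² - 12x - 11


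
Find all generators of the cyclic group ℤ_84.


g generates ℤ_n iff gcd(g,n) = 1
Prime factors of 84: 2, 3, 7
Generators are g ∈ {1,...,83} not divisible by any of these primes.
Generators: {1, 5, 11, 13, 17, 19, 23, 25, 29, 31, 37, 41, 43, 47, 53, 55, 59, 61, 65, 67, 71, 73, 79, 83}
Number of generators = φ(84) = 24

Generators of ℤ_84 = {1, 5, 11, 13, 17, 19, 23, 25, 29, 31, 37, 41, 43, 47, 53, 55, 59, 61, 65, 67, 71, 73, 79, 83}


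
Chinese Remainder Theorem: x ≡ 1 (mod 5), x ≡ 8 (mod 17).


m₁ = 5, m₂ = 17, gcd = 1, so CRT applies. M = m₁·m₂ = 85
Let M₁ = M/m₁ = 17, M₂ = M/m₂ = 5
Find y₁ ≡ M₁⁻¹ (mod m₁): 17⁻¹ ≡ 3 (mod 5)
Find y₂ ≡ M₂⁻¹ (mod m₂): 5⁻¹ ≡ 7 (mod 17)
x = a₁·M₁·y₁ + a₂·M₂·y₂ = 1·17·3 + 8·5·7 = 331
Reduce mod 85: x ≡ 76
Check: 76 mod 5 = 1 ✓, 76 mod 17 = 8 ✓

x ≡ 76 (mod 85)


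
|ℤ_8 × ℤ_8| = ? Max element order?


|ℤ_8 × ℤ_8| = 8 × 8 = 64
Max element order = lcm(8,8) = 8
Cyclic? No (gcd=8)

|ℤ_8×ℤ_8| = 64, max element order = 8


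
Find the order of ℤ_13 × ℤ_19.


|A × B| = |A| · |B|
|ℤ_13 × ℤ_19| = 13 × 19 = 247

|ℤ_13 × ℤ_19| = 247


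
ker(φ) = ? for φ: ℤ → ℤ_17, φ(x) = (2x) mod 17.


Kernel = preimage of identity
ker(φ) = {x ∈ ℤ : 2x ≡ 0 (mod 17)}. gcd(2,17) = 1, so 2x ≡ 0 (mod 17) ⟺ x ≡ 0 (mod 17/1 = 17). Hence ker(φ) = 17ℤ

ker(φ) = 17ℤ


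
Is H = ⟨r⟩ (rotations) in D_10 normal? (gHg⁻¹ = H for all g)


H = ⟨r⟩ (rotations) in D_10
The rotation subgroup ⟨r⟩ has index 2 in D_10, so it is normal

Yes, normal subgroup


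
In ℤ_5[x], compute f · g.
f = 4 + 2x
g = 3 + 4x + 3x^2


Expand and collect like terms; reduce coefficients mod 5:
x^0: 4·3 = 12 ≡ 2 (mod 5)
x^1: 4·4 + 2·3 = 22 ≡ 2 (mod 5)
x^2: 4·3 + 2·4 = 20 ≡ 0 (mod 5)
x^3: 2·3 = 6 ≡ 1 (mod 5)
Result: 2 + 2x + x^3

f · g = 2 + 2x + x^3


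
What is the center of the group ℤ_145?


Z(G) = {g ∈ G | gx = xg for all x ∈ G}
ℤ_145 is abelian, so Z(G) = G

Z(ℤ_145) = ℤ_145


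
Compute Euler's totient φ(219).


Factor n: 219 = 3 × 73
φ(n) = n · ∏(1 - 1/p) over distinct primes p | n
φ(219) = 219 · (1 - 1/3) · (1 - 1/73) = 144

φ(219) = 144


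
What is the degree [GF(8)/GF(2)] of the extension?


GF(8) = GF(2^3), so the extension degree is 3

[GF(8)/GF(2)] = 3


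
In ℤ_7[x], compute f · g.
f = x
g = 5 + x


Expand and collect like terms; reduce coefficients mod 7:
x^0: 0·5 = 0 ≡ 0 (mod 7)
x^1: 0·1 + 1·5 = 5 ≡ 5 (mod 7)
x^2: 1·1 = 1 ≡ 1 (mod 7)
Result: 5x + x^2

f · g = 5x + x^2


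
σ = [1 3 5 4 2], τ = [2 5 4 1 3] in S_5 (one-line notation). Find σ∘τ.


σ∘τ: apply τ first, then σ
1 →τ 2 →σ 3
2 →τ 5 →σ 2
3 →τ 4 →σ 4
4 →τ 1 →σ 1
5 →τ 3 →σ 5

σ∘τ = [3 2 4 1 5]


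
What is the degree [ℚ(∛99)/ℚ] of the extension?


∛99 has minimal polynomial x³ - 99 (irreducible over ℚ since 99 is not a perfect cube)

[ℚ(∛99)/ℚ] = 3


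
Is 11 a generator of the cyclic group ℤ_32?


g generates ℤ_n iff gcd(g, n) = 1
gcd(11, 32) = 1
Since gcd = 1, 11 is a generator.

Yes, 11 generates ℤ_32


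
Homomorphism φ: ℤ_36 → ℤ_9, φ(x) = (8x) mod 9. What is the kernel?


Kernel = preimage of identity
ker(φ) = {x ∈ ℤ_36 : 8x ≡ 0 (mod 9)}. Since 9 | 36, φ is well-defined. The kernel is the cyclic subgroup ⟨9⟩ of ℤ_36 (order 4), i.e. {0, 9, 18, 27}

ker(φ) = {0, 9, 18, 27}


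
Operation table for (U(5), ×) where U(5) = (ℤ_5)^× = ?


Elements: {1, 2, 3, 4}
Operation: multiplication mod 5
Entry (a, b) = (a × b) mod 5

Cayley table:
  | 1 | 2 | 3 | 4
1 | 1 | 2 | 3 | 4
2 | 2 | 4 | 1 | 3
3 | 3 | 1 | 4 | 2
4 | 4 | 3 | 2 | 1


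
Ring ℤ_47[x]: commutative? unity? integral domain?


ℤ_47 is a field (n prime), so ℤ_47[x] is a commutative integral domain with unity
Commutative: Yes
Integral domain: Yes
Has unity: Yes

ℤ_47[x]: Commutative=Yes, Unity=Yes


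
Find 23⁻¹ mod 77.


Use the extended Euclidean algorithm to write 1 = 23·s + 77·t; then s mod 77 is the inverse.
Euclidean algorithm:
  23 = 0·77 + 23
  77 = 3·23 + 8
  23 = 2·8 + 7
  8 = 1·7 + 1
  7 = 7·1 + 0
gcd(23,77) = 1
Back-substitution gives: 23·(-10) + 77·(3) = 1
So 23⁻¹ ≡ -10 ≡ 67 (mod 77)
Check: 23 × 67 = 1541 ≡ 1 (mod 77) ✓

23⁻¹ ≡ 67 (mod 77)


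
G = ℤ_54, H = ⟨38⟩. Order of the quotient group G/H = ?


|⟨38⟩| = n / gcd(38, 54) = 54 / 2 = 27
H is normal (ℤ_54 is abelian).
|G/H| = |G| / |H| = 54 / 27 = 2

|G/H| = 2


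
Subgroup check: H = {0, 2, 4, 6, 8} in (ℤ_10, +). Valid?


Subgroup test for H = {0, 2, 4, 6, 8} in (ℤ_10, +):
(1) 0 ∈ H? Yes
(2) Closure: for all a,b ∈ H, (a+b) mod 10 ∈ H? Yes
(3) Inverses: for all a ∈ H, -a mod 10 ∈ H? Yes

Yes, H is a subgroup of ℤ_10


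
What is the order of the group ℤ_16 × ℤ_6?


|A × B| = |A| · |B|
|ℤ_16 × ℤ_6| = 16 × 6 = 96

|ℤ_16 × ℤ_6| = 96


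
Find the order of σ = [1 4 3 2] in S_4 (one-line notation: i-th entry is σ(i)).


Cycle decomposition: (2 4)
Cycle lengths: 2
Order = lcm(2) = 2

ord(σ) = 2


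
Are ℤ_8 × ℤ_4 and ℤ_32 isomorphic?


Comparing ℤ_8 × ℤ_4 and ℤ_32:
gcd(8,4) = 4 ≠ 1. Max element order in ℤ_8×ℤ_4 is lcm(8,4) = 8 < 32, so it has no element of order 32

No, ℤ_8 × ℤ_4 ≇ ℤ_32


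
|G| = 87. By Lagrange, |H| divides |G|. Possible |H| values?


Lagrange's theorem: |H| divides |G|
|G| = 87
Divisors of 87: 1, 3, 29, 87

Possible subgroup orders: {1, 3, 29, 87}


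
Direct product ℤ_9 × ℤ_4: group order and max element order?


|ℤ_9 × ℤ_4| = 9 × 4 = 36
Max element order = lcm(9,4) = 36
Cyclic? Yes (gcd=1)

|ℤ_9×ℤ_4| = 36, max element order = 36


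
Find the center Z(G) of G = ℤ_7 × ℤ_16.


Z(G) = {g ∈ G | gx = xg for all x ∈ G}
Direct product of abelian groups is abelian, so Z(G) = G

Z(ℤ_7 × ℤ_16) = ℤ_7 × ℤ_16


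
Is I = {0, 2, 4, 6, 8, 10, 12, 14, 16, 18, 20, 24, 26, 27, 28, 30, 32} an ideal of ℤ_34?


Check ideal conditions for I = {0, 2, 4, 6, 8, 10, 12, 14, 16, 18, 20, 24, 26, 27, 28, 30, 32} in ℤ_34:
(1) I is an additive subgroup? No
(2) For r ∈ ℤ_34 and a ∈ I: r·a ∈ I? No  [counterexample: r=2, a=28, r·a mod 34 = 22 ∉ I]

No, I is not an ideal of ℤ_34


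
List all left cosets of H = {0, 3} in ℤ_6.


H = {0, 3}, |H| = 2
Number of cosets = |G|/|H| = 6/2 = 3
0 + H = {0, 3}
1 + H = {1, 4}
2 + H = {2, 5}

Cosets: 0+H={0,3}; 1+H={1,4}; 2+H={2,5}


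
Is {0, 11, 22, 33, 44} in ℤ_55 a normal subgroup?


H = {0, 11, 22, 33, 44} in ℤ_55
ℤ_55 is abelian; every subgroup of an abelian group is normal

Yes, normal subgroup


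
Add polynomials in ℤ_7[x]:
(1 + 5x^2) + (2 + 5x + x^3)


Add coefficients mod 7:
x^0: 1 + 2 = 3 (mod 7)
x^1: 0 + 5 = 5 (mod 7)
x^2: 5 + 0 = 5 (mod 7)
x^3: 0 + 1 = 1 (mod 7)
Result: 3 + 5x + 5x^2 + x^3

f + g = 3 + 5x + 5x^2 + x^3


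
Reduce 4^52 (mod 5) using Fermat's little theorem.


Fermat's little theorem: if p is prime and gcd(a,p)=1, then a^(p-1) ≡ 1 (mod p)
p = 5 is prime, gcd(4,5) = 1
Reduce exponent: 52 mod 4 = 0
So 4^52 ≡ 4^0 (mod 5)
4^0 = 1

4^52 ≡ 1 (mod 5)


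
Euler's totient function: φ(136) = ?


Factor n: 136 = 2^3 × 17
φ(n) = n · ∏(1 - 1/p) over distinct primes p | n
φ(136) = 136 · (1 - 1/2) · (1 - 1/17) = 64

φ(136) = 64


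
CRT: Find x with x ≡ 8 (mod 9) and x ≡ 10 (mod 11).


m₁ = 9, m₂ = 11, gcd = 1, so CRT applies. M = m₁·m₂ = 99
Let M₁ = M/m₁ = 11, M₂ = M/m₂ = 9
Find y₁ ≡ M₁⁻¹ (mod m₁): 11⁻¹ ≡ 5 (mod 9)
Find y₂ ≡ M₂⁻¹ (mod m₂): 9⁻¹ ≡ 5 (mod 11)
x = a₁·M₁·y₁ + a₂·M₂·y₂ = 8·11·5 + 10·9·5 = 890
Reduce mod 99: x ≡ 98
Check: 98 mod 9 = 8 ✓, 98 mod 11 = 10 ✓

x ≡ 98 (mod 99)


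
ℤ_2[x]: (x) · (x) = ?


Expand and collect like terms; reduce coefficients mod 2:
x^0: 0·0 = 0 ≡ 0 (mod 2)
x^1: 0·1 + 1·0 = 0 ≡ 0 (mod 2)
x^2: 1·1 = 1 ≡ 1 (mod 2)
Result: x^2

f · g = x^2


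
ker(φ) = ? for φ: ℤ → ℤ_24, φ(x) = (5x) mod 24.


Kernel = preimage of identity
ker(φ) = {x ∈ ℤ : 5x ≡ 0 (mod 24)}. gcd(5,24) = 1, so 5x ≡ 0 (mod 24) ⟺ x ≡ 0 (mod 24/1 = 24). Hence ker(φ) = 24ℤ

ker(φ) = 24ℤ


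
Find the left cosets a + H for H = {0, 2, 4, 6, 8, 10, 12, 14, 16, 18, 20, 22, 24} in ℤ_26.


H = {0, 2, 4, 6, 8, 10, 12, 14, 16, 18, 20, 22, 24}, |H| = 13
Number of cosets = |G|/|H| = 26/13 = 2
0 + H = {0, 2, 4, 6, 8, 10, 12, 14, 16, 18, 20, 22, 24}
1 + H = {1, 3, 5, 7, 9, 11, 13, 15, 17, 19, 21, 23, 25}

Cosets: 0+H={0,2,4,6,8,10,12,14,16,18,20,22,24}; 1+H={1,3,5,7,9,11,13,15,17,19,21,23,25}


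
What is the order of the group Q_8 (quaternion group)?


Q_8 = {±1, ±i, ±j, ±k}
|Q_8| = 8

|Q_8 (quaternion group)| = 8


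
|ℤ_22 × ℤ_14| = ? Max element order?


|ℤ_22 × ℤ_14| = 22 × 14 = 308
Max element order = lcm(22,14) = 154
Cyclic? No (gcd=2)

|ℤ_22×ℤ_14| = 308, max element order = 154


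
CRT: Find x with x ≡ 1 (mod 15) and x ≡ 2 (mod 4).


m₁ = 15, m₂ = 4, gcd = 1, so CRT applies. M = m₁·m₂ = 60
Let M₁ = M/m₁ = 4, M₂ = M/m₂ = 15
Find y₁ ≡ M₁⁻¹ (mod m₁): 4⁻¹ ≡ 4 (mod 15)
Find y₂ ≡ M₂⁻¹ (mod m₂): 15⁻¹ ≡ 3 (mod 4)
x = a₁·M₁·y₁ + a₂·M₂·y₂ = 1·4·4 + 2·15·3 = 106
Reduce mod 60: x ≡ 46
Check: 46 mod 15 = 1 ✓, 46 mod 4 = 2 ✓

x ≡ 46 (mod 60)


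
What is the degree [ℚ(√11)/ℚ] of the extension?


√11 has minimal polynomial x² - 11 (irreducible over ℚ since 11 is squarefree)

[ℚ(√11)/ℚ] = 2


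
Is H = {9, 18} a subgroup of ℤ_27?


Subgroup test for H = {9, 18} in (ℤ_27, +):
(1) 0 ∈ H? No
(2) Closure: for all a,b ∈ H, (a+b) mod 27 ∈ H? No  [counterexample: 9 + 18 = 0 ∉ H]
(3) Inverses: for all a ∈ H, -a mod 27 ∈ H? Yes

No, H is not a subgroup of ℤ_27


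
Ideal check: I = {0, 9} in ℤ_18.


Check ideal conditions for I = {0, 9} in ℤ_18:
(1) I is an additive subgroup? Yes
(2) For r ∈ ℤ_18 and a ∈ I: r·a ∈ I? Yes

Yes, I is an ideal of ℤ_18


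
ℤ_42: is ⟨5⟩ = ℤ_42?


g generates ℤ_n iff gcd(g, n) = 1
gcd(5, 42) = 1
Since gcd = 1, 5 is a generator.

Yes, 5 generates ℤ_42


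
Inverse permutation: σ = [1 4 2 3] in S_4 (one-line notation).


To find σ⁻¹, swap domain and range:
σ(1) = 1 → σ⁻¹(1) = 1
σ(2) = 4 → σ⁻¹(4) = 2
σ(3) = 2 → σ⁻¹(2) = 3
σ(4) = 3 → σ⁻¹(3) = 4

σ⁻¹ = [1 3 4 2]


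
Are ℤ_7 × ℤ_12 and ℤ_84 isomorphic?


Comparing ℤ_7 × ℤ_12 and ℤ_84:
gcd(7,12) = 1, so ℤ_7 × ℤ_12 ≅ ℤ_84 (CRT)

Yes, ℤ_7 × ℤ_12 ≅ ℤ_84


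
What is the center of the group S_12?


Z(G) = {g ∈ G | gx = xg for all x ∈ G}
S_n is non-abelian for n ≥ 3; Z(S_12) is trivial

Z(S_12) = {e}


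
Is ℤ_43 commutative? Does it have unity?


ℤ_43 is a commutative ring with unity 1; 43 is prime, so ℤ_43 is a field (hence an integral domain)
Commutative: Yes
Integral domain: Yes
Has unity: Yes

ℤ_43: Commutative=Yes, Unity=Yes


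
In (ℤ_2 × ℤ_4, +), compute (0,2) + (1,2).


Operation: componentwise addition mod (2, 4)
(0,2) + (1,2) = ((a₁+b₁) mod 2, (a₂+b₂) mod 4) with a = (0,2), b = (1,2)

(0,2) + (1,2) = (1,0)


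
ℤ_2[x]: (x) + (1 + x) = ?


Add coefficients mod 2:
x^0: 0 + 1 = 1 (mod 2)
x^1: 1 + 1 = 0 (mod 2)
Result: 1

f + g = 1
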